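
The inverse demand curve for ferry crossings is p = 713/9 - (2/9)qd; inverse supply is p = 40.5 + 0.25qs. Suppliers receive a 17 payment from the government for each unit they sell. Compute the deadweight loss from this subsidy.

Pre-subsidy: 713/9 - (2/9)q = 40.5 + 0.25q gives q* = 82 and p* = 61.
With the subsidy, sellers receive ps = pb + 17 for each unit, where pb is the price buyers pay.
On the curves, pb = 713/9 - (2/9)q and ps = 40.5 + 0.25q; the wedge ps − pb = 17 gives 40.5 + 0.25q − (713/9 - (2/9)q) = 17, so q' = 118.
Then pb = 713/9 − (2/9)·118 = 53 and ps = 40.5 + 0.25·118 = 70.
The subsidy expands output by 118 − 82 = 36 past the efficient level; on those units the gap between marginal cost and willingness to pay runs from 0 up to 17.
DWL = ½ × 17 × 36 = 306.

Deadweight loss = 306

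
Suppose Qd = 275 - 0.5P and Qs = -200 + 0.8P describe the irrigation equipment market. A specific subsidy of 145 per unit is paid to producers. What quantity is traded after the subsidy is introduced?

Q' = 1780/13

Pre-subsidy: 275 - 0.5P = -200 + 0.8P gives P* = 4750/13, Q* = 1200/13.
With the subsidy, sellers receive Ps = Pb + 145 for each unit, where Pb is the price buyers pay.
Supply in terms of Pb becomes Qs = -200 + 0.8(Pb + 145) = -84 + 0.8Pb. Setting this equal to demand: 275 - 0.5Pb = -84 + 0.8Pb, so Pb = 3590/13.
Sellers receive Ps = 3590/13 + 145 = 5475/13; Q' = 275 − 0.5·(3590/13) = 1780/13.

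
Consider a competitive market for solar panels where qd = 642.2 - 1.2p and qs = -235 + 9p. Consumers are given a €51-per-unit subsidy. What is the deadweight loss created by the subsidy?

Deadweight loss = €1377

Pre-subsidy: 642.2 - 1.2p = -235 + 9p gives p* = 86, q* = 539.
With the rebate, buyers effectively pay pb = ps − 51, where ps is the price sellers receive.
Demand in terms of ps becomes qd = 642.2 − 1.2(ps − 51) = 703.4 - 1.2ps. Setting this equal to supply: 703.4 - 1.2ps = -235 + 9ps, so ps = 92.
Buyers pay pb = 92 − 51 = 41; q' = -235 + 9·92 = 593.
The subsidy expands output by 593 − 539 = 54 past the efficient level; on those units the gap between marginal cost and willingness to pay runs from 0 up to 51.
DWL = ½ × 51 × 54 = 1377.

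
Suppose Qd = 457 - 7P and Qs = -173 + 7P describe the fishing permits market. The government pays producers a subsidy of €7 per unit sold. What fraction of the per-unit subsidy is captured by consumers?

Pre-subsidy: 457 - 7P = -173 + 7P gives P* = 45, Q* = 142.
With the subsidy, sellers receive Ps = Pb + 7 for each unit, where Pb is the price buyers pay.
Supply in terms of Pb becomes Qs = -173 + 7(Pb + 7) = -124 + 7Pb. Setting this equal to demand: 457 - 7Pb = -124 + 7Pb, so Pb = 41.5.
Sellers receive Ps = 41.5 + 7 = 48.5; Q' = 457 − 7·41.5 = 166.5.
Buyers' price falls by P* − Pb = 45 − 41.5 = 3.5; sellers' price rises by Ps − P* = 48.5 − 45 = 3.5.
So consumers capture 3.5/7 = 0.5 of each unit of subsidy.

Consumer share = 0.5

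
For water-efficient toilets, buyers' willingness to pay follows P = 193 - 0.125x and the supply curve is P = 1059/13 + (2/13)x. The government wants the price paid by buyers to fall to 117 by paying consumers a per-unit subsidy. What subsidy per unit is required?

Required subsidy s = 58 per unit

At a buyer price of 117, quantity demanded is 1544 − 8·117 = 608.
Sellers supply 608 only when they receive Ps = 1059/13 + (2/13)·608 = 175.
s = Ps − Pb = 175 − 117 = 58.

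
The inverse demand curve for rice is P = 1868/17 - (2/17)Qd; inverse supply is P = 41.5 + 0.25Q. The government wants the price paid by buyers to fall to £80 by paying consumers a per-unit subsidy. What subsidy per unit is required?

At a buyer price of 80, quantity demanded is 934 − 8.5·80 = 254.
Sellers supply 254 only when they receive Ps = 41.5 + 0.25·254 = 105.
s = Ps − Pb = 105 − 80 = 25.

Required subsidy s = £25 per unit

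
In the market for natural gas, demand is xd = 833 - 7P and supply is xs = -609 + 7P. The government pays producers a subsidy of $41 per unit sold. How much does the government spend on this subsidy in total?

Government cost = $10475.5

Pre-subsidy: 833 - 7P = -609 + 7P gives P* = 103, x* = 112.
With the subsidy, sellers receive Ps = Pb + 41 for each unit, where Pb is the price buyers pay.
Supply in terms of Pb becomes xs = -609 + 7(Pb + 41) = -322 + 7Pb. Setting this equal to demand: 833 - 7Pb = -322 + 7Pb, so Pb = 82.5.
Sellers receive Ps = 82.5 + 41 = 123.5; x' = 833 − 7·82.5 = 255.5.
Government outlay = subsidy × quantity = 41 × 255.5 = 10475.5.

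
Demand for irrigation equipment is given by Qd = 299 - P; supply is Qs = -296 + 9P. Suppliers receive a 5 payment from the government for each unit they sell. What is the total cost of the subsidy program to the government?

Pre-subsidy: 299 - P = -296 + 9P gives P* = 59.5, Q* = 239.5.
With the subsidy, sellers receive Ps = Pb + 5 for each unit, where Pb is the price buyers pay.
Supply in terms of Pb becomes Qs = -296 + 9(Pb + 5) = -251 + 9Pb. Setting this equal to demand: 299 - Pb = -251 + 9Pb, so Pb = 55.
Sellers receive Ps = 55 + 5 = 60; Q' = 299 − 1·55 = 244.
Government outlay = subsidy × quantity = 5 × 244 = 1220.

Government cost = 1220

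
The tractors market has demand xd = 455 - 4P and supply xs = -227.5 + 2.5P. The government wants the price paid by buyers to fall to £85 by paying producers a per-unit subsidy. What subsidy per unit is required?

At a buyer price of 85, quantity demanded is 455 − 4·85 = 115.
Sellers supply 115 only when they receive Ps with -227.5 + 2.5·Ps = 115, i.e. Ps = 137.
s = Ps − Pb = 137 − 85 = 52.

Required subsidy s = £52 per unit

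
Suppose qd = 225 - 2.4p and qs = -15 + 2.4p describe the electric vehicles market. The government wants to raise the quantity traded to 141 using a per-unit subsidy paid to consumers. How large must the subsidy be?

At q = 141, invert demand for the buyer price: pb = (225 − 141)/2.4 = 35; invert supply for the seller price: ps = (141 − (-15))/2.4 = 65.
The subsidy must fill the gap: s = ps − pb = 65 − 35 = 30.

Required subsidy s = 30 per unit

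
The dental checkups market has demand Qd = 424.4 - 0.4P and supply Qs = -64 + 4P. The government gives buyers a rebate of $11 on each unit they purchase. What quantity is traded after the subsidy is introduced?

Pre-subsidy: 424.4 - 0.4P = -64 + 4P gives P* = 111, Q* = 380.
With the rebate, buyers effectively pay Pb = Ps − 11, where Ps is the price sellers receive.
Demand in terms of Ps becomes Qd = 424.4 − 0.4(Ps − 11) = 428.8 - 0.4Ps. Setting this equal to supply: 428.8 - 0.4Ps = -64 + 4Ps, so Ps = 112.
Buyers pay Pb = 112 − 11 = 101; Q' = -64 + 4·112 = 384.

Q' = 384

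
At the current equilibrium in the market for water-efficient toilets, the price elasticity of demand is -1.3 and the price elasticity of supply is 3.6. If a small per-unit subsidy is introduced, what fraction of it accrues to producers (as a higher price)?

For a small subsidy around the equilibrium, the benefit split depends on the relative slopes, which at a point are proportional to the elasticities.
Buyer share = εs/(εs + |εd|) = 3.6/(3.6 + 1.3) = 36/49; seller share = |εd|/(εs + |εd|) = 13/49.
So producers capture 13/49 of the subsidy.

Producer share = 13/49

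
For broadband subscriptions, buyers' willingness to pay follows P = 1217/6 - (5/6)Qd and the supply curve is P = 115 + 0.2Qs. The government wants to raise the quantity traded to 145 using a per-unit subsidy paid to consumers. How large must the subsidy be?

Required subsidy s = 62 per unit

At Q = 145, from the demand curve buyers pay Pb = 1217/6 − (5/6)·145 = 82; from the supply curve sellers need Ps = 115 + 0.2·145 = 144.
The subsidy must fill the gap: s = Ps − Pb = 144 − 82 = 62.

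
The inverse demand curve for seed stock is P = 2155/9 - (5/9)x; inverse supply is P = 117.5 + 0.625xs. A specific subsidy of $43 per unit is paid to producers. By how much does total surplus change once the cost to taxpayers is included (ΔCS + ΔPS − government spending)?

Net change in total surplus = -66564/85

Pre-subsidy: 2155/9 - (5/9)x = 117.5 + 0.625x gives x* = 1756/17 and P* = 3095/17.
With the subsidy, sellers receive Ps = Pb + 43 for each unit, where Pb is the price buyers pay.
On the curves, Pb = 2155/9 - (5/9)x and Ps = 117.5 + 0.625x; the wedge Ps − Pb = 43 gives 117.5 + 0.625x − (2155/9 - (5/9)x) = 43, so x' = 11876/85.
Then Pb = 2155/9 − (5/9)·(11876/85) = 2751/17 and Ps = 117.5 + 0.625·(11876/85) = 3482/17.
ΔCS = ½(1756/17 + 11876/85)(3095/17 − 2751/17) = 3552832/1445; ΔPS = ½(1756/17 + 11876/85)(3482/17 − 3095/17) = 3996936/1445.
Government spending = 43 × 11876/85 = 510668/85.
Net change = 3552832/1445 + 3996936/1445 − 510668/85 = -66564/85. The loss equals the DWL triangle ½·43·3096/85.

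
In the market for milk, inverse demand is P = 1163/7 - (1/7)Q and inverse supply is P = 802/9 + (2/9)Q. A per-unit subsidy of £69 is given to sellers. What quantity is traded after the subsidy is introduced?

Pre-subsidy: 1163/7 - (1/7)Q = 802/9 + (2/9)Q gives Q* = 211 and P* = 136.
With the subsidy, sellers receive Ps = Pb + 69 for each unit, where Pb is the price buyers pay.
On the curves, Pb = 1163/7 - (1/7)Q and Ps = 802/9 + (2/9)Q; the wedge Ps − Pb = 69 gives 802/9 + (2/9)Q − (1163/7 - (1/7)Q) = 69, so Q' = 400.
Then Pb = 1163/7 − (1/7)·400 = 109 and Ps = 802/9 + (2/9)·400 = 178.

Q' = 400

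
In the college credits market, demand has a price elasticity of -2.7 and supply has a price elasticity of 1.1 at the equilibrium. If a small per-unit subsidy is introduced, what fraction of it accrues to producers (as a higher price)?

For a small subsidy around the equilibrium, the benefit split depends on the relative slopes, which at a point are proportional to the elasticities.
Buyer share = εs/(εs + |εd|) = 1.1/(1.1 + 2.7) = 11/38; seller share = |εd|/(εs + |εd|) = 27/38.
So producers capture 27/38 of the subsidy.

Producer share = 27/38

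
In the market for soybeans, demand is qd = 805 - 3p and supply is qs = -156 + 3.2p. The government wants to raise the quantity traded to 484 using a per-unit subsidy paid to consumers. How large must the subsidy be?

At q = 484, invert demand for the buyer price: pb = (805 − 484)/3 = 107; invert supply for the seller price: ps = (484 − (-156))/3.2 = 200.
The subsidy must fill the gap: s = ps − pb = 200 − 107 = 93.

Required subsidy s = 93 per unit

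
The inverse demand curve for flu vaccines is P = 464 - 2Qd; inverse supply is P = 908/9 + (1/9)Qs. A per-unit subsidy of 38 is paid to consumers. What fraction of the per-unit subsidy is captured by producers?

Producer share = 1/19

Pre-subsidy: 464 - 2Q = 908/9 + (1/9)Q gives Q* = 172 and P* = 120.
With the rebate, buyers effectively pay Pb = Ps − 38, where Ps is the price sellers receive.
On the curves, Pb = 464 - 2Q and Ps = 908/9 + (1/9)Q; the wedge Ps − Pb = 38 gives 908/9 + (1/9)Q − (464 - 2Q) = 38, so Q' = 190.
Then Pb = 464 − 2·190 = 84 and Ps = 908/9 + (1/9)·190 = 122.
Buyers' price falls by P* − Pb = 120 − 84 = 36; sellers' price rises by Ps − P* = 122 − 120 = 2.
So producers capture 2/38 = 1/19 of each unit of subsidy.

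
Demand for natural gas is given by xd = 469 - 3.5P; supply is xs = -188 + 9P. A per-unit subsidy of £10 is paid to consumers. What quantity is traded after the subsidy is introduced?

Pre-subsidy: 469 - 3.5P = -188 + 9P gives P* = 52.56, x* = 285.04.
With the rebate, buyers effectively pay Pb = Ps − 10, where Ps is the price sellers receive.
Demand in terms of Ps becomes xd = 469 − 3.5(Ps − 10) = 504 - 3.5Ps. Setting this equal to supply: 504 - 3.5Ps = -188 + 9Ps, so Ps = 55.36.
Buyers pay Pb = 55.36 − 10 = 45.36; x' = -188 + 9·55.36 = 310.24.

x' = 310.24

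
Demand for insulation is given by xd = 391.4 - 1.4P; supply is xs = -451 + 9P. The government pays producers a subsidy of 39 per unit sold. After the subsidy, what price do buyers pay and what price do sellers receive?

Pre-subsidy: 391.4 - 1.4P = -451 + 9P gives P* = 81, x* = 278.
With the subsidy, sellers receive Ps = Pb + 39 for each unit, where Pb is the price buyers pay.
Supply in terms of Pb becomes xs = -451 + 9(Pb + 39) = -100 + 9Pb. Setting this equal to demand: 391.4 - 1.4Pb = -100 + 9Pb, so Pb = 47.25.
Sellers receive Ps = 47.25 + 39 = 86.25; x' = 391.4 − 1.4·47.25 = 325.25.

Buyers pay 47.25; sellers receive 86.25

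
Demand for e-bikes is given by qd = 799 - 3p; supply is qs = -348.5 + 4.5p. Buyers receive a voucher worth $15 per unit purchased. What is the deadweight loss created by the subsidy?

Deadweight loss = $202.5

Pre-subsidy: 799 - 3p = -348.5 + 4.5p gives p* = 153, q* = 340.
With the rebate, buyers effectively pay pb = ps − 15, where ps is the price sellers receive.
Demand in terms of ps becomes qd = 799 − 3(ps − 15) = 844 - 3ps. Setting this equal to supply: 844 - 3ps = -348.5 + 4.5ps, so ps = 159.
Buyers pay pb = 159 − 15 = 144; q' = -348.5 + 4.5·159 = 367.
The subsidy expands output by 367 − 340 = 27 past the efficient level; on those units the gap between marginal cost and willingness to pay runs from 0 up to 15.
DWL = ½ × 15 × 27 = 202.5.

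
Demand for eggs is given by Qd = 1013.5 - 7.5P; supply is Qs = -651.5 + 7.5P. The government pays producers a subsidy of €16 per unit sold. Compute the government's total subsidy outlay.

Pre-subsidy: 1013.5 - 7.5P = -651.5 + 7.5P gives P* = 111, Q* = 181.
With the subsidy, sellers receive Ps = Pb + 16 for each unit, where Pb is the price buyers pay.
Supply in terms of Pb becomes Qs = -651.5 + 7.5(Pb + 16) = -531.5 + 7.5Pb. Setting this equal to demand: 1013.5 - 7.5Pb = -531.5 + 7.5Pb, so Pb = 103.
Sellers receive Ps = 103 + 16 = 119; Q' = 1013.5 − 7.5·103 = 241.
Government outlay = subsidy × quantity = 16 × 241 = 3856.

Government cost = €3856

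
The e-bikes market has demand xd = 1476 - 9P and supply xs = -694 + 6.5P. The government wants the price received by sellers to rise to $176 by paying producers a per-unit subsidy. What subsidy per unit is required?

At a seller price of 176, quantity supplied is -694 + 6.5·176 = 450.
Buyers absorb 450 only when they pay Pb with 1476 − 9·Pb = 450, i.e. Pb = 114.
s = Ps − Pb = 176 − 114 = 62.

Required subsidy s = $62 per unit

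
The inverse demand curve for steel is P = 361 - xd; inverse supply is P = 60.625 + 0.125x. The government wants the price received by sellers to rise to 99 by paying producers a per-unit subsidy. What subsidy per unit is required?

At a seller price of 99, quantity supplied is -485 + 8·99 = 307.
Buyers absorb 307 only when they pay Pb = 361 − 1·307 = 54.
s = Ps − Pb = 99 − 54 = 45.

Required subsidy s = 45 per unit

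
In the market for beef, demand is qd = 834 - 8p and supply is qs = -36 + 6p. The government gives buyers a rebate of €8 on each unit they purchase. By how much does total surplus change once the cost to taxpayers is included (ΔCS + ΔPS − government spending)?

Pre-subsidy: 834 - 8p = -36 + 6p gives p* = 435/7, q* = 2358/7.
With the rebate, buyers effectively pay pb = ps − 8, where ps is the price sellers receive.
Demand in terms of ps becomes qd = 834 − 8(ps − 8) = 898 - 8ps. Setting this equal to supply: 898 - 8ps = -36 + 6ps, so ps = 467/7.
Buyers pay pb = 467/7 − 8 = 411/7; q' = -36 + 6·(467/7) = 2550/7.
ΔCS = ½(2358/7 + 2550/7)(435/7 − 411/7) = 58896/49; ΔPS = ½(2358/7 + 2550/7)(467/7 − 435/7) = 78528/49.
Government spending = 8 × 2550/7 = 20400/7.
Net change = 58896/49 + 78528/49 − 20400/7 = -768/7. The loss equals the DWL triangle ½·8·192/7.

Net change in total surplus = -768/7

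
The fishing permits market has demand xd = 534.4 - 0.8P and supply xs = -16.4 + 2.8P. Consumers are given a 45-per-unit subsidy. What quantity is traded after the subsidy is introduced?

Pre-subsidy: 534.4 - 0.8P = -16.4 + 2.8P gives P* = 153, x* = 412.
With the rebate, buyers effectively pay Pb = Ps − 45, where Ps is the price sellers receive.
Demand in terms of Ps becomes xd = 534.4 − 0.8(Ps − 45) = 570.4 - 0.8Ps. Setting this equal to supply: 570.4 - 0.8Ps = -16.4 + 2.8Ps, so Ps = 163.
Buyers pay Pb = 163 − 45 = 118; x' = -16.4 + 2.8·163 = 440.

x' = 440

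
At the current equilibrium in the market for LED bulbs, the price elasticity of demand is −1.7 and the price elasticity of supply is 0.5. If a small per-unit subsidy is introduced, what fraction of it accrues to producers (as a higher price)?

For a small subsidy around the equilibrium, the benefit split depends on the relative slopes, which at a point are proportional to the elasticities.
Buyer share = εs/(εs + |εd|) = 0.5/(0.5 + 1.7) = 5/22; seller share = |εd|/(εs + |εd|) = 17/22.
So producers capture 17/22 of the subsidy.

Producer share = 17/22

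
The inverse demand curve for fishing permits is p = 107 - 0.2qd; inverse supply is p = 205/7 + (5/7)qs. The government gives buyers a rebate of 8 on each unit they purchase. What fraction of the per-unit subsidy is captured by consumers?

Consumer share = 0.21875

Pre-subsidy: 107 - 0.2q = 205/7 + (5/7)q gives q* = 85 and p* = 90.
With the rebate, buyers effectively pay pb = ps − 8, where ps is the price sellers receive.
On the curves, pb = 107 - 0.2q and ps = 205/7 + (5/7)q; the wedge ps − pb = 8 gives 205/7 + (5/7)q − (107 - 0.2q) = 8, so q' = 93.75.
Then pb = 107 − 0.2·93.75 = 88.25 and ps = 205/7 + (5/7)·93.75 = 96.25.
Buyers' price falls by p* − pb = 90 − 88.25 = 1.75; sellers' price rises by ps − p* = 96.25 − 90 = 6.25.
So consumers capture 1.75/8 = 0.21875 of each unit of subsidy.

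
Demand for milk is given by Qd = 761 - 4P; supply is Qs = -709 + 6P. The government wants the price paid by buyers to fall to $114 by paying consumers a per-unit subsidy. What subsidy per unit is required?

Required subsidy s = $55 per unit

At a buyer price of 114, quantity demanded is 761 − 4·114 = 305.
Sellers supply 305 only when they receive Ps with -709 + 6·Ps = 305, i.e. Ps = 169.
s = Ps − Pb = 169 − 114 = 55.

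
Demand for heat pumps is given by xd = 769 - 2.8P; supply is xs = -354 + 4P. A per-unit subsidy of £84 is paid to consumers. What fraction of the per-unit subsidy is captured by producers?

Producer share = 7/17

Pre-subsidy: 769 - 2.8P = -354 + 4P gives P* = 5615/34, x* = 5212/17.
With the rebate, buyers effectively pay Pb = Ps − 84, where Ps is the price sellers receive.
Demand in terms of Ps becomes xd = 769 − 2.8(Ps − 84) = 1004.2 - 2.8Ps. Setting this equal to supply: 1004.2 - 2.8Ps = -354 + 4Ps, so Ps = 6791/34.
Buyers pay Pb = 6791/34 − 84 = 3935/34; x' = -354 + 4·(6791/34) = 7564/17.
Buyers' price falls by P* − Pb = 5615/34 − 3935/34 = 840/17; sellers' price rises by Ps − P* = 6791/34 − 5615/34 = 588/17.
So producers capture (588/17)/84 = 7/17 of each unit of subsidy.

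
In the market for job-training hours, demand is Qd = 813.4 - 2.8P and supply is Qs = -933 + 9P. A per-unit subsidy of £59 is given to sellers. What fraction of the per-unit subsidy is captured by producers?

Pre-subsidy: 813.4 - 2.8P = -933 + 9P gives P* = 148, Q* = 399.
With the subsidy, sellers receive Ps = Pb + 59 for each unit, where Pb is the price buyers pay.
Supply in terms of Pb becomes Qs = -933 + 9(Pb + 59) = -402 + 9Pb. Setting this equal to demand: 813.4 - 2.8Pb = -402 + 9Pb, so Pb = 103.
Sellers receive Ps = 103 + 59 = 162; Q' = 813.4 − 2.8·103 = 525.
Buyers' price falls by P* − Pb = 148 − 103 = 45; sellers' price rises by Ps − P* = 162 − 148 = 14.
So producers capture 14/59 = 14/59 of each unit of subsidy.

Producer share = 14/59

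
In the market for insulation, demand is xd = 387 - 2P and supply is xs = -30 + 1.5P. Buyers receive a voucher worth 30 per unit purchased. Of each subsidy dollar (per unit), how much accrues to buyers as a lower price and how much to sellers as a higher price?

Pre-subsidy: 387 - 2P = -30 + 1.5P gives P* = 834/7, x* = 1041/7.
With the rebate, buyers effectively pay Pb = Ps − 30, where Ps is the price sellers receive.
Demand in terms of Ps becomes xd = 387 − 2(Ps − 30) = 447 - 2Ps. Setting this equal to supply: 447 - 2Ps = -30 + 1.5Ps, so Ps = 954/7.
Buyers pay Pb = 954/7 − 30 = 744/7; x' = -30 + 1.5·(954/7) = 1221/7.
Buyers' price falls by P* − Pb = 834/7 − 744/7 = 90/7; sellers' price rises by Ps − P* = 954/7 − 834/7 = 120/7.

Buyers gain 90/7 per unit; sellers gain 120/7 per unit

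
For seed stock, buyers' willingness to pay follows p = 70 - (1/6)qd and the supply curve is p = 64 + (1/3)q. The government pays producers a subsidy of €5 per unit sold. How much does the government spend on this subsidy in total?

Government cost = €110

Pre-subsidy: 70 - (1/6)q = 64 + (1/3)q gives q* = 12 and p* = 68.
With the subsidy, sellers receive ps = pb + 5 for each unit, where pb is the price buyers pay.
On the curves, pb = 70 - (1/6)q and ps = 64 + (1/3)q; the wedge ps − pb = 5 gives 64 + (1/3)q − (70 - (1/6)q) = 5, so q' = 22.
Then pb = 70 − (1/6)·22 = 199/3 and ps = 64 + (1/3)·22 = 214/3.
Government outlay = subsidy × quantity = 5 × 22 = 110.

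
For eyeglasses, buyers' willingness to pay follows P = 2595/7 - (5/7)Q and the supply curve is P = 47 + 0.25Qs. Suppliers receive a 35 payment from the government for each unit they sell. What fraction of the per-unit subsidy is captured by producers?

Producer share = 7/27

Pre-subsidy: 2595/7 - (5/7)Q = 47 + 0.25Q gives Q* = 9064/27 and P* = 3535/27.
With the subsidy, sellers receive Ps = Pb + 35 for each unit, where Pb is the price buyers pay.
On the curves, Pb = 2595/7 - (5/7)Q and Ps = 47 + 0.25Q; the wedge Ps − Pb = 35 gives 47 + 0.25Q − (2595/7 - (5/7)Q) = 35, so Q' = 372.
Then Pb = 2595/7 − (5/7)·372 = 105 and Ps = 47 + 0.25·372 = 140.
Buyers' price falls by P* − Pb = 3535/27 − 105 = 700/27; sellers' price rises by Ps − P* = 140 − 3535/27 = 245/27.
So producers capture (245/27)/35 = 7/27 of each unit of subsidy.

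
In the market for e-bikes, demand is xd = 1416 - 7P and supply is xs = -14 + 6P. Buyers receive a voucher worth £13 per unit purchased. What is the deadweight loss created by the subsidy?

Deadweight loss = £273

Pre-subsidy: 1416 - 7P = -14 + 6P gives P* = 110, x* = 646.
With the rebate, buyers effectively pay Pb = Ps − 13, where Ps is the price sellers receive.
Demand in terms of Ps becomes xd = 1416 − 7(Ps − 13) = 1507 - 7Ps. Setting this equal to supply: 1507 - 7Ps = -14 + 6Ps, so Ps = 117.
Buyers pay Pb = 117 − 13 = 104; x' = -14 + 6·117 = 688.
The subsidy expands output by 688 − 646 = 42 past the efficient level; on those units the gap between marginal cost and willingness to pay runs from 0 up to 13.
DWL = ½ × 13 × 42 = 273.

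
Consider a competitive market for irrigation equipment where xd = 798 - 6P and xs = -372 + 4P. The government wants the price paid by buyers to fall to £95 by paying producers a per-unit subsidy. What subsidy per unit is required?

Required subsidy s = £55 per unit

At a buyer price of 95, quantity demanded is 798 − 6·95 = 228.
Sellers supply 228 only when they receive Ps with -372 + 4·Ps = 228, i.e. Ps = 150.
s = Ps − Pb = 150 − 95 = 55.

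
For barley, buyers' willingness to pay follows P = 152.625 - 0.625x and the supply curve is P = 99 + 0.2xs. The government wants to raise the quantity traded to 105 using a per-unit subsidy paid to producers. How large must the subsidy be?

Required subsidy s = 33 per unit

At x = 105, from the demand curve buyers pay Pb = 152.625 − 0.625·105 = 87; from the supply curve sellers need Ps = 99 + 0.2·105 = 120.
The subsidy must fill the gap: s = Ps − Pb = 120 − 87 = 33.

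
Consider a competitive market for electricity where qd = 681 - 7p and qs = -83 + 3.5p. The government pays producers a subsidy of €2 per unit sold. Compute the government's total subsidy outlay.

Government cost = 1058/3

Pre-subsidy: 681 - 7p = -83 + 3.5p gives p* = 1528/21, q* = 515/3.
With the subsidy, sellers receive ps = pb + 2 for each unit, where pb is the price buyers pay.
Supply in terms of pb becomes qs = -83 + 3.5(pb + 2) = -76 + 3.5pb. Setting this equal to demand: 681 - 7pb = -76 + 3.5pb, so pb = 1514/21.
Sellers receive ps = 1514/21 + 2 = 1556/21; q' = 681 − 7·(1514/21) = 529/3.
Government outlay = subsidy × quantity = 2 × 529/3 = 1058/3.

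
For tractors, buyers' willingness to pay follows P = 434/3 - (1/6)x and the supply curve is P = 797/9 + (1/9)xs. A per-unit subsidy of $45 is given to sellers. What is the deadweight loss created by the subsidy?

Deadweight loss = $3645

Pre-subsidy: 434/3 - (1/6)x = 797/9 + (1/9)x gives x* = 202 and P* = 111.
With the subsidy, sellers receive Ps = Pb + 45 for each unit, where Pb is the price buyers pay.
On the curves, Pb = 434/3 - (1/6)x and Ps = 797/9 + (1/9)x; the wedge Ps − Pb = 45 gives 797/9 + (1/9)x − (434/3 - (1/6)x) = 45, so x' = 364.
Then Pb = 434/3 − (1/6)·364 = 84 and Ps = 797/9 + (1/9)·364 = 129.
The subsidy expands output by 364 − 202 = 162 past the efficient level; on those units the gap between marginal cost and willingness to pay runs from 0 up to 45.
DWL = ½ × 45 × 162 = 3645.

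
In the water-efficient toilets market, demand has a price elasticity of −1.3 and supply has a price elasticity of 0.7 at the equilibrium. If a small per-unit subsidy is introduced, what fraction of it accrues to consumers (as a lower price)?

Consumer share = 0.35

For a small subsidy around the equilibrium, the benefit split depends on the relative slopes, which at a point are proportional to the elasticities.
Buyer share = εs/(εs + |εd|) = 0.7/(0.7 + 1.3) = 0.35; seller share = |εd|/(εs + |εd|) = 0.65.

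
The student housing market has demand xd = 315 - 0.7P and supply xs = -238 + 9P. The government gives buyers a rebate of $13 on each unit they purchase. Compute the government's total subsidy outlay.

Government cost = 357539/97

Pre-subsidy: 315 - 0.7P = -238 + 9P gives P* = 5530/97, x* = 26684/97.
With the rebate, buyers effectively pay Pb = Ps − 13, where Ps is the price sellers receive.
Demand in terms of Ps becomes xd = 315 − 0.7(Ps − 13) = 324.1 - 0.7Ps. Setting this equal to supply: 324.1 - 0.7Ps = -238 + 9Ps, so Ps = 5621/97.
Buyers pay Pb = 5621/97 − 13 = 4360/97; x' = -238 + 9·(5621/97) = 27503/97.
Government outlay = subsidy × quantity = 13 × 27503/97 = 357539/97.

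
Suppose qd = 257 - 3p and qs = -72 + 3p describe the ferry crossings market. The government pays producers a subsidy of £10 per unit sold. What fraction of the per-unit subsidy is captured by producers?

Producer share = 0.5

Pre-subsidy: 257 - 3p = -72 + 3p gives p* = 329/6, q* = 92.5.
With the subsidy, sellers receive ps = pb + 10 for each unit, where pb is the price buyers pay.
Supply in terms of pb becomes qs = -72 + 3(pb + 10) = -42 + 3pb. Setting this equal to demand: 257 - 3pb = -42 + 3pb, so pb = 299/6.
Sellers receive ps = 299/6 + 10 = 359/6; q' = 257 − 3·(299/6) = 107.5.
Buyers' price falls by p* − pb = 329/6 − 299/6 = 5; sellers' price rises by ps − p* = 359/6 − 329/6 = 5.
So producers capture 5/10 = 0.5 of each unit of subsidy.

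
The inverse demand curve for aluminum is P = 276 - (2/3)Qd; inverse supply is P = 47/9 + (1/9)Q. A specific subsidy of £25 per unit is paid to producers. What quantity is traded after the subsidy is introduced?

Q' = 2662/7

Pre-subsidy: 276 - (2/3)Q = 47/9 + (1/9)Q gives Q* = 2437/7 and P* = 922/21.
With the subsidy, sellers receive Ps = Pb + 25 for each unit, where Pb is the price buyers pay.
On the curves, Pb = 276 - (2/3)Q and Ps = 47/9 + (1/9)Q; the wedge Ps − Pb = 25 gives 47/9 + (1/9)Q − (276 - (2/3)Q) = 25, so Q' = 2662/7.
Then Pb = 276 − (2/3)·(2662/7) = 472/21 and Ps = 47/9 + (1/9)·(2662/7) = 997/21.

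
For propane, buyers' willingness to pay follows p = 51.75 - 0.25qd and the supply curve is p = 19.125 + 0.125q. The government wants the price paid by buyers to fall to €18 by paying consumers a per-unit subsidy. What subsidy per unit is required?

Required subsidy s = €18 per unit

At a buyer price of 18, quantity demanded is 207 − 4·18 = 135.
Sellers supply 135 only when they receive ps = 19.125 + 0.125·135 = 36.
s = ps − pb = 36 − 18 = 18.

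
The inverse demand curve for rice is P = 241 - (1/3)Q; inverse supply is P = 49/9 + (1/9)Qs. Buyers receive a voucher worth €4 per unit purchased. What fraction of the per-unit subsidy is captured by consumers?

Pre-subsidy: 241 - (1/3)Q = 49/9 + (1/9)Q gives Q* = 530 and P* = 193/3.
With the rebate, buyers effectively pay Pb = Ps − 4, where Ps is the price sellers receive.
On the curves, Pb = 241 - (1/3)Q and Ps = 49/9 + (1/9)Q; the wedge Ps − Pb = 4 gives 49/9 + (1/9)Q − (241 - (1/3)Q) = 4, so Q' = 539.
Then Pb = 241 − (1/3)·539 = 184/3 and Ps = 49/9 + (1/9)·539 = 196/3.
Buyers' price falls by P* − Pb = 193/3 − 184/3 = 3; sellers' price rises by Ps − P* = 196/3 − 193/3 = 1.
So consumers capture 3/4 = 0.75 of each unit of subsidy.

Consumer share = 0.75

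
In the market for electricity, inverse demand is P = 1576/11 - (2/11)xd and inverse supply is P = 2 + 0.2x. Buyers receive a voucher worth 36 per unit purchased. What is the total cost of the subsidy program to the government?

Pre-subsidy: 1576/11 - (2/11)x = 2 + 0.2x gives x* = 370 and P* = 76.
With the rebate, buyers effectively pay Pb = Ps − 36, where Ps is the price sellers receive.
On the curves, Pb = 1576/11 - (2/11)x and Ps = 2 + 0.2x; the wedge Ps − Pb = 36 gives 2 + 0.2x − (1576/11 - (2/11)x) = 36, so x' = 3250/7.
Then Pb = 1576/11 − (2/11)·(3250/7) = 412/7 and Ps = 2 + 0.2·(3250/7) = 664/7.
Government outlay = subsidy × quantity = 36 × 3250/7 = 117000/7.

Government cost = 117000/7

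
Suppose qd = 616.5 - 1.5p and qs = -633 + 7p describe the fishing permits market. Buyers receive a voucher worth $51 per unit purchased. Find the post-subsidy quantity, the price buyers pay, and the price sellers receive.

q' = 459; buyers pay $105; sellers receive $156

Pre-subsidy: 616.5 - 1.5p = -633 + 7p gives p* = 147, q* = 396.
With the rebate, buyers effectively pay pb = ps − 51, where ps is the price sellers receive.
Demand in terms of ps becomes qd = 616.5 − 1.5(ps − 51) = 693 - 1.5ps. Setting this equal to supply: 693 - 1.5ps = -633 + 7ps, so ps = 156.
Buyers pay pb = 156 − 51 = 105; q' = -633 + 7·156 = 459.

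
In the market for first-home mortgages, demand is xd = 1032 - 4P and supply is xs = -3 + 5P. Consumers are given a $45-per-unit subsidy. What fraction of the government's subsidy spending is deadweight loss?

DWL / government spending = 25/336

Pre-subsidy: 1032 - 4P = -3 + 5P gives P* = 115, x* = 572.
With the rebate, buyers effectively pay Pb = Ps − 45, where Ps is the price sellers receive.
Demand in terms of Ps becomes xd = 1032 − 4(Ps − 45) = 1212 - 4Ps. Setting this equal to supply: 1212 - 4Ps = -3 + 5Ps, so Ps = 135.
Buyers pay Pb = 135 − 45 = 90; x' = -3 + 5·135 = 672.
ΔCS = ½(572 + 672)(115 − 90) = 15550; ΔPS = ½(572 + 672)(135 − 115) = 12440.
Government spending = 45 × 672 = 30240.
DWL = ½ × 45 × (672 − 572) = 2250; fraction = 2250 / 30240 = 25/336.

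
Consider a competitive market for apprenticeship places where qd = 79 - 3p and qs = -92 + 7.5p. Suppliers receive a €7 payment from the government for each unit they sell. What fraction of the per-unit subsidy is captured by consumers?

Pre-subsidy: 79 - 3p = -92 + 7.5p gives p* = 114/7, q* = 211/7.
With the subsidy, sellers receive ps = pb + 7 for each unit, where pb is the price buyers pay.
Supply in terms of pb becomes qs = -92 + 7.5(pb + 7) = -39.5 + 7.5pb. Setting this equal to demand: 79 - 3pb = -39.5 + 7.5pb, so pb = 79/7.
Sellers receive ps = 79/7 + 7 = 128/7; q' = 79 − 3·(79/7) = 316/7.
Buyers' price falls by p* − pb = 114/7 − 79/7 = 5; sellers' price rises by ps − p* = 128/7 − 114/7 = 2.
So consumers capture 5/7 = 5/7 of each unit of subsidy.

Consumer share = 5/7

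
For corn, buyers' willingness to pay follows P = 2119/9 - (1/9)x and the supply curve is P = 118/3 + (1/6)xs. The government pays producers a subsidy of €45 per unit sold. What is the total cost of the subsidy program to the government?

Government cost = €39060

Pre-subsidy: 2119/9 - (1/9)x = 118/3 + (1/6)x gives x* = 706 and P* = 157.
With the subsidy, sellers receive Ps = Pb + 45 for each unit, where Pb is the price buyers pay.
On the curves, Pb = 2119/9 - (1/9)x and Ps = 118/3 + (1/6)x; the wedge Ps − Pb = 45 gives 118/3 + (1/6)x − (2119/9 - (1/9)x) = 45, so x' = 868.
Then Pb = 2119/9 − (1/9)·868 = 139 and Ps = 118/3 + (1/6)·868 = 184.
Government outlay = subsidy × quantity = 45 × 868 = 39060.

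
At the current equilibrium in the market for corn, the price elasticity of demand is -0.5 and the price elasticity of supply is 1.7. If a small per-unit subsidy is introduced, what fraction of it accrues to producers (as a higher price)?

For a small subsidy around the equilibrium, the benefit split depends on the relative slopes, which at a point are proportional to the elasticities.
Buyer share = εs/(εs + |εd|) = 1.7/(1.7 + 0.5) = 17/22; seller share = |εd|/(εs + |εd|) = 5/22.
So producers capture 5/22 of the subsidy.

Producer share = 5/22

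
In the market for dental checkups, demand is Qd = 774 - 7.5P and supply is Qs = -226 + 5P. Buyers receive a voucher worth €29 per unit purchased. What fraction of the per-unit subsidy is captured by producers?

Pre-subsidy: 774 - 7.5P = -226 + 5P gives P* = 80, Q* = 174.
With the rebate, buyers effectively pay Pb = Ps − 29, where Ps is the price sellers receive.
Demand in terms of Ps becomes Qd = 774 − 7.5(Ps − 29) = 991.5 - 7.5Ps. Setting this equal to supply: 991.5 - 7.5Ps = -226 + 5Ps, so Ps = 97.4.
Buyers pay Pb = 97.4 − 29 = 68.4; Q' = -226 + 5·97.4 = 261.
Buyers' price falls by P* − Pb = 80 − 68.4 = 11.6; sellers' price rises by Ps − P* = 97.4 − 80 = 17.4.
So producers capture 17.4/29 = 0.6 of each unit of subsidy.

Producer share = 0.6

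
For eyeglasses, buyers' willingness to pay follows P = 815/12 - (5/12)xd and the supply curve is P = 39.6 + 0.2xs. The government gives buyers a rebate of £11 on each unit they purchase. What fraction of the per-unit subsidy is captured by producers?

Pre-subsidy: 815/12 - (5/12)x = 39.6 + 0.2x gives x* = 1699/37 and P* = 1805/37.
With the rebate, buyers effectively pay Pb = Ps − 11, where Ps is the price sellers receive.
On the curves, Pb = 815/12 - (5/12)x and Ps = 39.6 + 0.2x; the wedge Ps − Pb = 11 gives 39.6 + 0.2x − (815/12 - (5/12)x) = 11, so x' = 2359/37.
Then Pb = 815/12 − (5/12)·(2359/37) = 1530/37 and Ps = 39.6 + 0.2·(2359/37) = 1937/37.
Buyers' price falls by P* − Pb = 1805/37 − 1530/37 = 275/37; sellers' price rises by Ps − P* = 1937/37 − 1805/37 = 132/37.
So producers capture (132/37)/11 = 12/37 of each unit of subsidy.

Producer share = 12/37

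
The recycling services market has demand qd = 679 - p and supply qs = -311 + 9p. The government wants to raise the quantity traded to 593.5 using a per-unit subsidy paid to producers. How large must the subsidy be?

At q = 593.5, invert demand for the buyer price: pb = (679 − 593.5)/1 = 85.5; invert supply for the seller price: ps = (593.5 − (-311))/9 = 100.5.
The subsidy must fill the gap: s = ps − pb = 100.5 − 85.5 = 15.

Required subsidy s = 15 per unit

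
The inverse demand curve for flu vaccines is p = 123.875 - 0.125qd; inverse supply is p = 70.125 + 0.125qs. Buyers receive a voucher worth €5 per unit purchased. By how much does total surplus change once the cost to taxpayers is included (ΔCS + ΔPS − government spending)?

Net change in total surplus = -€50

Pre-subsidy: 123.875 - 0.125q = 70.125 + 0.125q gives q* = 215 and p* = 97.
With the rebate, buyers effectively pay pb = ps − 5, where ps is the price sellers receive.
On the curves, pb = 123.875 - 0.125q and ps = 70.125 + 0.125q; the wedge ps − pb = 5 gives 70.125 + 0.125q − (123.875 - 0.125q) = 5, so q' = 235.
Then pb = 123.875 − 0.125·235 = 94.5 and ps = 70.125 + 0.125·235 = 99.5.
ΔCS = ½(215 + 235)(97 − 94.5) = 562.5; ΔPS = ½(215 + 235)(99.5 − 97) = 562.5.
Government spending = 5 × 235 = 1175.
Net change = 562.5 + 562.5 − 1175 = -50. The loss equals the DWL triangle ½·5·20.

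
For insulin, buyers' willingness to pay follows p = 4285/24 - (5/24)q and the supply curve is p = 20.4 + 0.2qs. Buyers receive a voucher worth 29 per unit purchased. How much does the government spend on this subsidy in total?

Pre-subsidy: 4285/24 - (5/24)q = 20.4 + 0.2q gives q* = 2711/7 and p* = 685/7.
With the rebate, buyers effectively pay pb = ps − 29, where ps is the price sellers receive.
On the curves, pb = 4285/24 - (5/24)q and ps = 20.4 + 0.2q; the wedge ps − pb = 29 gives 20.4 + 0.2q − (4285/24 - (5/24)q) = 29, so q' = 22457/49.
Then pb = 4285/24 − (5/24)·(22457/49) = 4070/49 and ps = 20.4 + 0.2·(22457/49) = 5491/49.
Government outlay = subsidy × quantity = 29 × 22457/49 = 651253/49.

Government cost = 651253/49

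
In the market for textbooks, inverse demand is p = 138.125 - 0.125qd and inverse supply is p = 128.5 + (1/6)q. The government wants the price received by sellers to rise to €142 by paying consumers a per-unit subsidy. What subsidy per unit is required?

Required subsidy s = €14 per unit

At a seller price of 142, quantity supplied is -771 + 6·142 = 81.
Buyers absorb 81 only when they pay pb = 138.125 − 0.125·81 = 128.
s = ps − pb = 142 − 128 = 14.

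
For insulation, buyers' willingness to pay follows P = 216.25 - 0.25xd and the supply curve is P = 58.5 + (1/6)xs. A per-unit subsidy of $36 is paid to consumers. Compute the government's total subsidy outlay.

Government cost = $16740

Pre-subsidy: 216.25 - 0.25x = 58.5 + (1/6)x gives x* = 378.6 and P* = 121.6.
With the rebate, buyers effectively pay Pb = Ps − 36, where Ps is the price sellers receive.
On the curves, Pb = 216.25 - 0.25x and Ps = 58.5 + (1/6)x; the wedge Ps − Pb = 36 gives 58.5 + (1/6)x − (216.25 - 0.25x) = 36, so x' = 465.
Then Pb = 216.25 − 0.25·465 = 100 and Ps = 58.5 + (1/6)·465 = 136.
Government outlay = subsidy × quantity = 36 × 465 = 16740.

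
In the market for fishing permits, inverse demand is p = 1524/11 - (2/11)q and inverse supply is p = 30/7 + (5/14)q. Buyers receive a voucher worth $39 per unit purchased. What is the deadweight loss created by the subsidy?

Pre-subsidy: 1524/11 - (2/11)q = 30/7 + (5/14)q gives q* = 20676/83 and p* = 7740/83.
With the rebate, buyers effectively pay pb = ps − 39, where ps is the price sellers receive.
On the curves, pb = 1524/11 - (2/11)q and ps = 30/7 + (5/14)q; the wedge ps − pb = 39 gives 30/7 + (5/14)q − (1524/11 - (2/11)q) = 39, so q' = 26682/83.
Then pb = 1524/11 − (2/11)·(26682/83) = 6648/83 and ps = 30/7 + (5/14)·(26682/83) = 9885/83.
The subsidy expands output by 26682/83 − 20676/83 = 6006/83 past the efficient level; on those units the gap between marginal cost and willingness to pay runs from 0 up to 39.
DWL = ½ × 39 × 6006/83 = 117117/83.

Deadweight loss = 117117/83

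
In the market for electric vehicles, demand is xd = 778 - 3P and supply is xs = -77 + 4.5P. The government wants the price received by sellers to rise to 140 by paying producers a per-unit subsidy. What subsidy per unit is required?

Required subsidy s = 65 per unit

At a seller price of 140, quantity supplied is -77 + 4.5·140 = 553.
Buyers absorb 553 only when they pay Pb with 778 − 3·Pb = 553, i.e. Pb = 75.
s = Ps − Pb = 140 − 75 = 65.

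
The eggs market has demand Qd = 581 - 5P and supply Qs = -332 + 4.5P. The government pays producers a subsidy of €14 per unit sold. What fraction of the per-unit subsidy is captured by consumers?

Consumer share = 9/19

Pre-subsidy: 581 - 5P = -332 + 4.5P gives P* = 1826/19, Q* = 1909/19.
With the subsidy, sellers receive Ps = Pb + 14 for each unit, where Pb is the price buyers pay.
Supply in terms of Pb becomes Qs = -332 + 4.5(Pb + 14) = -269 + 4.5Pb. Setting this equal to demand: 581 - 5Pb = -269 + 4.5Pb, so Pb = 1700/19.
Sellers receive Ps = 1700/19 + 14 = 1966/19; Q' = 581 − 5·(1700/19) = 2539/19.
Buyers' price falls by P* − Pb = 1826/19 − 1700/19 = 126/19; sellers' price rises by Ps − P* = 1966/19 − 1826/19 = 140/19.
So consumers capture (126/19)/14 = 9/19 of each unit of subsidy.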